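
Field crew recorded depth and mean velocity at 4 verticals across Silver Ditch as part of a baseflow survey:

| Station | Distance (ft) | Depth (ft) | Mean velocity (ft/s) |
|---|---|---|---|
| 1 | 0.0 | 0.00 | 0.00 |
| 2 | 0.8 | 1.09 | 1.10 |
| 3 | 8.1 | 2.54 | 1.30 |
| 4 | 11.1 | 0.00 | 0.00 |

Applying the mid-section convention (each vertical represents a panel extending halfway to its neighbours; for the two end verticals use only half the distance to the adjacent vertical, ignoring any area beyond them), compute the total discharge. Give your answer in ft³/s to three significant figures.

w_2 = (8.1 − 0.0)/2 = 4.05 ft; q_2 = 1.10 × 1.09 × 4.05 = 4.856 ft³/s
w_3 = (11.1 − 0.8)/2 = 5.15 ft; q_3 = 1.30 × 2.54 × 5.15 = 17.01 ft³/s
Stations 1, 4 contribute zero (depth or velocity is 0).
Q = Σ qᵢ = 21.86 ft³/s

21.9 ft³/s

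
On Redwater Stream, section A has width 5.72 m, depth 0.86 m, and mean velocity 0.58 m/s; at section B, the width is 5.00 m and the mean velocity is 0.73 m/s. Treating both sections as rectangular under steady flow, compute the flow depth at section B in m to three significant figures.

Q = A₁V₁ = (5.72×0.86) × 0.58 = 2.853 m³/s
d₂ = Q/(b₂ V₂) = 2.853/(5.00×0.73) = 0.7817 m

0.782 m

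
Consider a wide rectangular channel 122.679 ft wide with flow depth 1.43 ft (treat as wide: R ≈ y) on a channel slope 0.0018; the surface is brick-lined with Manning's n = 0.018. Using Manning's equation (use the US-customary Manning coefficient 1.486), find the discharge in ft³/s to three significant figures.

780 ft³/s

A = b·y = 122.679 × 1.43 = 175.4 ft²
Wide channel: R ≈ y = 1.43 ft
Q = (1.486/n)·A·R^(2/3)·S^(1/2) = (1.486/0.018) × 175.4 × 1.430^(2/3) × 0.0018^(1/2) = 779.9 ft³/s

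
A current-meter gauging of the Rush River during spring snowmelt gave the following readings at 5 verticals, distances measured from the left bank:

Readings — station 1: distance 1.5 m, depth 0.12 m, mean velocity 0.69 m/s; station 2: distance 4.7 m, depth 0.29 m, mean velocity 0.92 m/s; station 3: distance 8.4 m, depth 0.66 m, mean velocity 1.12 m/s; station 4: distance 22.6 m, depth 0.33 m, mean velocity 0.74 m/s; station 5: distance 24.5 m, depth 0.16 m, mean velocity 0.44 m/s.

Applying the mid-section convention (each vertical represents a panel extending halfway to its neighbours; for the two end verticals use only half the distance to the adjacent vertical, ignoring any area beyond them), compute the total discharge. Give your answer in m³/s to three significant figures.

w_1 = (4.7 − 1.5)/2 = 1.6 m; q_1 = 0.69 × 0.12 × 1.6 = 0.1325 m³/s
w_2 = (8.4 − 1.5)/2 = 3.45 m; q_2 = 0.92 × 0.29 × 3.45 = 0.9205 m³/s
w_3 = (22.6 − 4.7)/2 = 8.95 m; q_3 = 1.12 × 0.66 × 8.95 = 6.616 m³/s
w_4 = (24.5 − 8.4)/2 = 8.05 m; q_4 = 0.74 × 0.33 × 8.05 = 1.966 m³/s
w_5 = (24.5 − 22.6)/2 = 0.95 m; q_5 = 0.44 × 0.16 × 0.95 = 0.06688 m³/s
Q = Σ qᵢ = 9.701 m³/s

9.70 m³/s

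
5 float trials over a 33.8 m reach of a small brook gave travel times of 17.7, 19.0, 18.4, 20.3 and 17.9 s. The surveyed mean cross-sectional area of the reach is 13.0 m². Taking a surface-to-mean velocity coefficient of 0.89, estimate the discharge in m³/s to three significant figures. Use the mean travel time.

21.0 m³/s

t̄ = (17.7 + 19.0 + 18.4 + 20.3 + 17.9) / 5 = 18.66 s
v_surface = L / t̄ = 33.8 / 18.66 = 1.811 m/s
v_mean = 0.89 × 1.811 = 1.612 m/s
Q = A × v_mean = 13.0 × 1.612 = 20.96 m³/s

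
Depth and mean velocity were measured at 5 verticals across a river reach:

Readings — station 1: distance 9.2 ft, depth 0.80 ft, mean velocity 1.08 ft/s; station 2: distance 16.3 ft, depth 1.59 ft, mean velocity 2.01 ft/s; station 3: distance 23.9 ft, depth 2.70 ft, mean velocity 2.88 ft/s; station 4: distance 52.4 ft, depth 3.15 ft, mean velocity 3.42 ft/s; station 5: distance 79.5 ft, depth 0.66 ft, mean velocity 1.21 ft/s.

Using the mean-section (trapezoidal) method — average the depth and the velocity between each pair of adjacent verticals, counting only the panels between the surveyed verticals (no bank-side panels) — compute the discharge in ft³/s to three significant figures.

Panel 1-2: Δb = 7.1 ft, d̄ = (0.80+1.59)/2 = 1.195, v̄ = (1.08+2.01)/2 = 1.545 → q = 7.1×1.195×1.545 = 13.11 ft³/s
Panel 2-3: Δb = 7.6 ft, d̄ = (1.59+2.70)/2 = 2.145, v̄ = (2.01+2.88)/2 = 2.445 → q = 7.6×2.145×2.445 = 39.86 ft³/s
Panel 3-4: Δb = 28.5 ft, d̄ = (2.70+3.15)/2 = 2.925, v̄ = (2.88+3.42)/2 = 3.15 → q = 28.5×2.925×3.15 = 262.6 ft³/s
Panel 4-5: Δb = 27.1 ft, d̄ = (3.15+0.66)/2 = 1.905, v̄ = (3.42+1.21)/2 = 2.315 → q = 27.1×1.905×2.315 = 119.5 ft³/s
Q = Σ q = 435.1 ft³/s

435 ft³/s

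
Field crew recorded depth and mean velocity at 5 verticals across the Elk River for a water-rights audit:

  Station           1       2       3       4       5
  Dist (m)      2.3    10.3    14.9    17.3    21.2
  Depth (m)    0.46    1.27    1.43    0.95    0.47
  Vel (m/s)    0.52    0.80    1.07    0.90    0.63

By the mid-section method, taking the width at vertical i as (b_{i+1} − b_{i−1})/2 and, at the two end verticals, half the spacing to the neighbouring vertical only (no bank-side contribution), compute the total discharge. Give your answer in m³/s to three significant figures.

w_1 = (10.3 − 2.3)/2 = 4 m; q_1 = 0.52 × 0.46 × 4 = 0.9568 m³/s
w_2 = (14.9 − 2.3)/2 = 6.3 m; q_2 = 0.80 × 1.27 × 6.3 = 6.401 m³/s
w_3 = (17.3 − 10.3)/2 = 3.5 m; q_3 = 1.07 × 1.43 × 3.5 = 5.355 m³/s
w_4 = (21.2 − 14.9)/2 = 3.15 m; q_4 = 0.90 × 0.95 × 3.15 = 2.693 m³/s
w_5 = (21.2 − 17.3)/2 = 1.95 m; q_5 = 0.63 × 0.47 × 1.95 = 0.5774 m³/s
Q = Σ qᵢ = 15.98 m³/s

16.0 m³/s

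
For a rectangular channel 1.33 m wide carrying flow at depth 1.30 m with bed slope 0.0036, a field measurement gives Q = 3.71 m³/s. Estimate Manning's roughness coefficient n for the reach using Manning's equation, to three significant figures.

A = b·y = 1.33 × 1.30 = 1.729 m²
P = b + 2y = 1.33 + 2×1.30 = 3.930 m
R = A/P = 1.729/3.930 = 0.4399 m
n = (1/Q)·A·R^(2/3)·S^(1/2) = (1/3.71) × 1.729 × 0.5785 × 0.06000 = 0.01617

0.0162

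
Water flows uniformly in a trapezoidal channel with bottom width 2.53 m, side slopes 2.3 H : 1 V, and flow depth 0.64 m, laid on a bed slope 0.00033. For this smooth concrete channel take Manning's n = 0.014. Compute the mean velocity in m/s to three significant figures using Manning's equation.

0.758 m/s

A = (b + z·y)·y = (2.53 + 2.3×0.64)×0.64 = 2.561 m²
P = b + 2y√(1+z²) = 2.53 + 2×0.64×√(1+2.3²) = 5.740 m
R = A/P = 2.561/5.740 = 0.4462 m
Q = (1/n)·A·R^(2/3)·S^(1/2) = (1/0.014) × 2.561 × 0.4462^(2/3) × 0.00033^(1/2) = 1.941 m³/s
V = Q/A = 1.941/2.561 = 0.7577 m/s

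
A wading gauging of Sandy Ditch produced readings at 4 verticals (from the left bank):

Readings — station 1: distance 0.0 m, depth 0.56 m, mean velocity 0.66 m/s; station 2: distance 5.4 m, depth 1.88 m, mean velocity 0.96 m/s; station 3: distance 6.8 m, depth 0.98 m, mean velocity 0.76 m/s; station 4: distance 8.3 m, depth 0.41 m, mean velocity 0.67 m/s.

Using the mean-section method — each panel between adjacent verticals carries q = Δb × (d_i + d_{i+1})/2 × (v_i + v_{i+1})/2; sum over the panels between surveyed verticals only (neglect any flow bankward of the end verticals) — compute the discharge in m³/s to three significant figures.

7.80 m³/s

Panel 1-2: Δb = 5.4 m, d̄ = (0.56+1.88)/2 = 1.22, v̄ = (0.66+0.96)/2 = 0.81 → q = 5.4×1.22×0.81 = 5.336 m³/s
Panel 2-3: Δb = 1.4 m, d̄ = (1.88+0.98)/2 = 1.43, v̄ = (0.96+0.76)/2 = 0.86 → q = 1.4×1.43×0.86 = 1.722 m³/s
Panel 3-4: Δb = 1.5 m, d̄ = (0.98+0.41)/2 = 0.695, v̄ = (0.76+0.67)/2 = 0.715 → q = 1.5×0.695×0.715 = 0.7454 m³/s
Q = Σ q = 7.803 m³/s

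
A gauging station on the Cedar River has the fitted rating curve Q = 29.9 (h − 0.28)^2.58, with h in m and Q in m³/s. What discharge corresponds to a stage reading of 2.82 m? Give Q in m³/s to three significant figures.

Q = 29.9 × (2.82 − 0.28)^2.58 = 29.9 × 2.54^2.58 = 331.2 m³/s

331 m³/s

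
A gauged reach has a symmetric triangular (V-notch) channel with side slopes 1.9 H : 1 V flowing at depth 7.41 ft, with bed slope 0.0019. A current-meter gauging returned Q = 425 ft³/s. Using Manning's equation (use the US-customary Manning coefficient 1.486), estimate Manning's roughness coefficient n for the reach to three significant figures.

A = z·y² = 1.9×7.41² = 104.3 ft²
P = 2y√(1+z²) = 2×7.41×√(1+1.9²) = 31.82 ft
R = A/P = 104.3/31.82 = 3.279 ft
n = (1.486/Q)·A·R^(2/3)·S^(1/2) = (1.486/425) × 104.3 × 2.207 × 0.04359 = 0.03509

0.0351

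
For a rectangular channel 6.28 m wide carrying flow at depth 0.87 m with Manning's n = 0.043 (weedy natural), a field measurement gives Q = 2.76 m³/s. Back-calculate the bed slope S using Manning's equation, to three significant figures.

0.000787

A = b·y = 6.28 × 0.87 = 5.464 m²
P = b + 2y = 6.28 + 2×0.87 = 8.020 m
R = A/P = 5.464/8.020 = 0.6812 m
S = (Q·n / (1·A·R^(2/3)))² = (2.76×0.043 / (1×5.464×0.7742))² = 0.0007872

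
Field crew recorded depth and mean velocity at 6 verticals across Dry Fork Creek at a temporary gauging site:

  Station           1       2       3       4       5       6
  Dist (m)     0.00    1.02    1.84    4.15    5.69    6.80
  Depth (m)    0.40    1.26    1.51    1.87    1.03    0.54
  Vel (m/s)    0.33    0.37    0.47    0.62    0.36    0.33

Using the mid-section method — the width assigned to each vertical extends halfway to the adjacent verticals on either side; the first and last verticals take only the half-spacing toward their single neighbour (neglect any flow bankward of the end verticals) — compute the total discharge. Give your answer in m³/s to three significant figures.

4.43 m³/s

w_1 = (1.02 − 0.00)/2 = 0.51 m; q_1 = 0.33 × 0.40 × 0.51 = 0.06732 m³/s
w_2 = (1.84 − 0.00)/2 = 0.92 m; q_2 = 0.37 × 1.26 × 0.92 = 0.4289 m³/s
w_3 = (4.15 − 1.02)/2 = 1.565 m; q_3 = 0.47 × 1.51 × 1.565 = 1.111 m³/s
w_4 = (5.69 − 1.84)/2 = 1.925 m; q_4 = 0.62 × 1.87 × 1.925 = 2.232 m³/s
w_5 = (6.80 − 4.15)/2 = 1.325 m; q_5 = 0.36 × 1.03 × 1.325 = 0.4913 m³/s
w_6 = (6.80 − 5.69)/2 = 0.555 m; q_6 = 0.33 × 0.54 × 0.555 = 0.09890 m³/s
Q = Σ qᵢ = 4.429 m³/s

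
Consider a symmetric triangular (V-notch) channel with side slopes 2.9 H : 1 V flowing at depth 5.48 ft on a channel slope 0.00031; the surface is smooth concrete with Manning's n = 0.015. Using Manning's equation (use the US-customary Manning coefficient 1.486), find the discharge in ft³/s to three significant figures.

287 ft³/s

A = z·y² = 2.9×5.48² = 87.09 ft²
P = 2y√(1+z²) = 2×5.48×√(1+2.9²) = 33.62 ft
R = A/P = 87.09/33.62 = 2.590 ft
Q = (1.486/n)·A·R^(2/3)·S^(1/2) = (1.486/0.015) × 87.09 × 2.590^(2/3) × 0.00031^(1/2) = 286.5 ft³/s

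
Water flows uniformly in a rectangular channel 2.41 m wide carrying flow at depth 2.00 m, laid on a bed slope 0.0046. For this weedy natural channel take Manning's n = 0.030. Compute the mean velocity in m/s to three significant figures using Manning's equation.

A = b·y = 2.41 × 2.00 = 4.820 m²
P = b + 2y = 2.41 + 2×2.00 = 6.410 m
R = A/P = 4.820/6.410 = 0.7520 m
Q = (1/n)·A·R^(2/3)·S^(1/2) = (1/0.030) × 4.820 × 0.7520^(2/3) × 0.0046^(1/2) = 9.011 m³/s
V = Q/A = 9.011/4.820 = 1.869 m/s

1.87 m/s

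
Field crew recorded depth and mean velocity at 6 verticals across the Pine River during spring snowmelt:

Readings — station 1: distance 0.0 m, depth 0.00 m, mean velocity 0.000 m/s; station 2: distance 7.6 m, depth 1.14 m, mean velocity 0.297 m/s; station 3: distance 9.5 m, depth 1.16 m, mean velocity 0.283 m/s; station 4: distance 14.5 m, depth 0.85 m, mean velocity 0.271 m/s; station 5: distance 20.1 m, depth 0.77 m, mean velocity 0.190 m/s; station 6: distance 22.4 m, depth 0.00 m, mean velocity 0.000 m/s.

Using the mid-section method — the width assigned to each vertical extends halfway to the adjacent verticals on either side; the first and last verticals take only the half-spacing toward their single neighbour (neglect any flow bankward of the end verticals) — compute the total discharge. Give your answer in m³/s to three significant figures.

w_2 = (9.5 − 0.0)/2 = 4.75 m; q_2 = 0.297 × 1.14 × 4.75 = 1.608 m³/s
w_3 = (14.5 − 7.6)/2 = 3.45 m; q_3 = 0.283 × 1.16 × 3.45 = 1.133 m³/s
w_4 = (20.1 − 9.5)/2 = 5.3 m; q_4 = 0.271 × 0.85 × 5.3 = 1.221 m³/s
w_5 = (22.4 − 14.5)/2 = 3.95 m; q_5 = 0.190 × 0.77 × 3.95 = 0.5779 m³/s
Stations 1, 6 contribute zero (depth or velocity is 0).
Q = Σ qᵢ = 4.540 m³/s

4.54 m³/s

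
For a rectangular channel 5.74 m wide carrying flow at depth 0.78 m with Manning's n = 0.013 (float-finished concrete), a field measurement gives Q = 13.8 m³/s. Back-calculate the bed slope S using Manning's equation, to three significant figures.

0.00308

A = b·y = 5.74 × 0.78 = 4.477 m²
P = b + 2y = 5.74 + 2×0.78 = 7.300 m
R = A/P = 4.477/7.300 = 0.6133 m
S = (Q·n / (1·A·R^(2/3)))² = (13.8×0.013 / (1×4.477×0.7219))² = 0.003081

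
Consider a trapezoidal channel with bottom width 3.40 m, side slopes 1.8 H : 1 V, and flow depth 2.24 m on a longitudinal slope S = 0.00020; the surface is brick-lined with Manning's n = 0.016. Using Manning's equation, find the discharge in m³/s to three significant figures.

A = (b + z·y)·y = (3.40 + 1.8×2.24)×2.24 = 16.65 m²
P = b + 2y√(1+z²) = 3.40 + 2×2.24×√(1+1.8²) = 12.62 m
R = A/P = 16.65/12.62 = 1.319 m
Q = (1/n)·A·R^(2/3)·S^(1/2) = (1/0.016) × 16.65 × 1.319^(2/3) × 0.00020^(1/2) = 17.69 m³/s

17.7 m³/s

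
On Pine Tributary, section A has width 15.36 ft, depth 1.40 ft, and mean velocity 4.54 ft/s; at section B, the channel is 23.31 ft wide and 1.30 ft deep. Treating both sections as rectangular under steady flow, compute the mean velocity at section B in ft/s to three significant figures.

Q = A₁V₁ = (15.36×1.40) × 4.54 = 97.63 ft³/s
A₂ = 23.31 × 1.30 = 30.30 ft²
V₂ = Q/A₂ = 97.63/30.30 = 3.222 ft/s

3.22 ft/s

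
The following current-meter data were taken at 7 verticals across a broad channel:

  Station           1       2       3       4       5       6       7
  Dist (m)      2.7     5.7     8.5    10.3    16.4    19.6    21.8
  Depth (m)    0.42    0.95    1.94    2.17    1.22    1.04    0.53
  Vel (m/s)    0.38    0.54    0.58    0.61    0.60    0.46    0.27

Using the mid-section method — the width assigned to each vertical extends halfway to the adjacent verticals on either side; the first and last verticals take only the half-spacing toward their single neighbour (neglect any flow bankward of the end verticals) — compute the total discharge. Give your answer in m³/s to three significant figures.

14.4 m³/s

w_1 = (5.7 − 2.7)/2 = 1.5 m; q_1 = 0.38 × 0.42 × 1.5 = 0.2394 m³/s
w_2 = (8.5 − 2.7)/2 = 2.9 m; q_2 = 0.54 × 0.95 × 2.9 = 1.488 m³/s
w_3 = (10.3 − 5.7)/2 = 2.3 m; q_3 = 0.58 × 1.94 × 2.3 = 2.588 m³/s
w_4 = (16.4 − 8.5)/2 = 3.95 m; q_4 = 0.61 × 2.17 × 3.95 = 5.229 m³/s
w_5 = (19.6 − 10.3)/2 = 4.65 m; q_5 = 0.60 × 1.22 × 4.65 = 3.404 m³/s
w_6 = (21.8 − 16.4)/2 = 2.7 m; q_6 = 0.46 × 1.04 × 2.7 = 1.292 m³/s
w_7 = (21.8 − 19.6)/2 = 1.1 m; q_7 = 0.27 × 0.53 × 1.1 = 0.1574 m³/s
Q = Σ qᵢ = 14.40 m³/s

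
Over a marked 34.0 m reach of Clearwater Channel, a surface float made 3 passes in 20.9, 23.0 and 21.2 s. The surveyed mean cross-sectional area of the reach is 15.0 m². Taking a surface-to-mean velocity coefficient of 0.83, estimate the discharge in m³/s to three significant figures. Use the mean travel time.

t̄ = (20.9 + 23.0 + 21.2) / 3 = 21.7 s
v_surface = L / t̄ = 34.0 / 21.7 = 1.567 m/s
v_mean = 0.83 × 1.567 = 1.300 m/s
Q = A × v_mean = 15.0 × 1.300 = 19.51 m³/s

19.5 m³/s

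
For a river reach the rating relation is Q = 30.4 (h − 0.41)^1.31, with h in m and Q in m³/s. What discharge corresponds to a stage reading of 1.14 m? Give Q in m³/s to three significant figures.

Q = 30.4 × (1.14 − 0.41)^1.31 = 30.4 × 0.73^1.31 = 20.13 m³/s

20.1 m³/s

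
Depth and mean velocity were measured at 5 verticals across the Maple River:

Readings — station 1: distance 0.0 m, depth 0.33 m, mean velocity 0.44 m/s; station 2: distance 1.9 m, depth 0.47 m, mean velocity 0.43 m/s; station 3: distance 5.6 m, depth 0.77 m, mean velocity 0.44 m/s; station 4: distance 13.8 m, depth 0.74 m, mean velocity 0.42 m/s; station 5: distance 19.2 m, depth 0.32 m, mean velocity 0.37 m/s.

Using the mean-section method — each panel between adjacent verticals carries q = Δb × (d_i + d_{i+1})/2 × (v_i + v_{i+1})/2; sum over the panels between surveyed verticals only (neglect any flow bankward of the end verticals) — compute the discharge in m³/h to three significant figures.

18400 m³/h

Panel 1-2: Δb = 1.9 m, d̄ = (0.33+0.47)/2 = 0.4, v̄ = (0.44+0.43)/2 = 0.435 → q = 1.9×0.4×0.435 = 0.3306 m³/s
Panel 2-3: Δb = 3.7 m, d̄ = (0.47+0.77)/2 = 0.62, v̄ = (0.43+0.44)/2 = 0.435 → q = 3.7×0.62×0.435 = 0.9979 m³/s
Panel 3-4: Δb = 8.2 m, d̄ = (0.77+0.74)/2 = 0.755, v̄ = (0.44+0.42)/2 = 0.43 → q = 8.2×0.755×0.43 = 2.662 m³/s
Panel 4-5: Δb = 5.4 m, d̄ = (0.74+0.32)/2 = 0.53, v̄ = (0.42+0.37)/2 = 0.395 → q = 5.4×0.53×0.395 = 1.130 m³/s
Q = Σ q = 5.121 m³/s
= 5.121 × 3600 = 18440 m³/h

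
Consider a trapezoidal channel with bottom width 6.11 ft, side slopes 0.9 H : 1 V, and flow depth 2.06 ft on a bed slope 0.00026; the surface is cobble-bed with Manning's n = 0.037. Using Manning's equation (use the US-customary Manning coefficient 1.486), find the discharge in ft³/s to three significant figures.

13.3 ft³/s

A = (b + z·y)·y = (6.11 + 0.9×2.06)×2.06 = 16.41 ft²
P = b + 2y√(1+z²) = 6.11 + 2×2.06×√(1+0.9²) = 11.65 ft
R = A/P = 16.41/11.65 = 1.408 ft
Q = (1.486/n)·A·R^(2/3)·S^(1/2) = (1.486/0.037) × 16.41 × 1.408^(2/3) × 0.00026^(1/2) = 13.35 ft³/s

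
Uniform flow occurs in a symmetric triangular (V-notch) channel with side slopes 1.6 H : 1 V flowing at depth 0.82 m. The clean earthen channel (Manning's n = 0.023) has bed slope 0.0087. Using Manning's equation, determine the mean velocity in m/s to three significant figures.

2.01 m/s

A = z·y² = 1.6×0.82² = 1.076 m²
P = 2y√(1+z²) = 2×0.82×√(1+1.6²) = 3.094 m
R = A/P = 1.076/3.094 = 0.3477 m
Q = (1/n)·A·R^(2/3)·S^(1/2) = (1/0.023) × 1.076 × 0.3477^(2/3) × 0.0087^(1/2) = 2.157 m³/s
V = Q/A = 2.157/1.076 = 2.005 m/s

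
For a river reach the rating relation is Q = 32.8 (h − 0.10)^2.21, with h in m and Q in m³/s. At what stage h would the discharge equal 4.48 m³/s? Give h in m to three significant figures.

0.506 m

h − h₀ = (Q/C)^(1/b) = (4.48/32.8)^(1/2.21) = 0.4062 m
h = 0.10 + 0.4062 = 0.5062 m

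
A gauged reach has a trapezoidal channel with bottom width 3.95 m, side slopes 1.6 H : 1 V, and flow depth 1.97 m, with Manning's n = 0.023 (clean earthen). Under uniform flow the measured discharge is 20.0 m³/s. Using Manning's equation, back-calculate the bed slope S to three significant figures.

A = (b + z·y)·y = (3.95 + 1.6×1.97)×1.97 = 13.99 m²
P = b + 2y√(1+z²) = 3.95 + 2×1.97×√(1+1.6²) = 11.38 m
R = A/P = 13.99/11.38 = 1.229 m
S = (Q·n / (1·A·R^(2/3)))² = (20.0×0.023 / (1×13.99×1.147))² = 0.0008211

0.000821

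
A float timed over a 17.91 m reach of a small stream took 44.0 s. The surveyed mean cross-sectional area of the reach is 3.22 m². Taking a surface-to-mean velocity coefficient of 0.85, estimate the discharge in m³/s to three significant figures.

1.11 m³/s

v_surface = L / t̄ = 17.91 / 44 = 0.4070 m/s
v_mean = 0.85 × 0.4070 = 0.3460 m/s
Q = A × v_mean = 3.22 × 0.3460 = 1.114 m³/s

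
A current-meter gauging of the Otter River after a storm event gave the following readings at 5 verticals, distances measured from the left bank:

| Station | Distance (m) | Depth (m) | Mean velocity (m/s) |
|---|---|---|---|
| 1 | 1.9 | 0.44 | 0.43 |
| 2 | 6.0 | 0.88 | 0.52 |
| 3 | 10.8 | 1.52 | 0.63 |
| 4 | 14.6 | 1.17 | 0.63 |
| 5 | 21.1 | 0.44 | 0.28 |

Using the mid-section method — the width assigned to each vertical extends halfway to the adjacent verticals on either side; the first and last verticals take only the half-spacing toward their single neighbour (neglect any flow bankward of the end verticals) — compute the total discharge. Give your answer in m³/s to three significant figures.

w_1 = (6.0 − 1.9)/2 = 2.05 m; q_1 = 0.43 × 0.44 × 2.05 = 0.3879 m³/s
w_2 = (10.8 − 1.9)/2 = 4.45 m; q_2 = 0.52 × 0.88 × 4.45 = 2.036 m³/s
w_3 = (14.6 − 6.0)/2 = 4.3 m; q_3 = 0.63 × 1.52 × 4.3 = 4.118 m³/s
w_4 = (21.1 − 10.8)/2 = 5.15 m; q_4 = 0.63 × 1.17 × 5.15 = 3.796 m³/s
w_5 = (21.1 − 14.6)/2 = 3.25 m; q_5 = 0.28 × 0.44 × 3.25 = 0.4004 m³/s
Q = Σ qᵢ = 10.74 m³/s

10.7 m³/s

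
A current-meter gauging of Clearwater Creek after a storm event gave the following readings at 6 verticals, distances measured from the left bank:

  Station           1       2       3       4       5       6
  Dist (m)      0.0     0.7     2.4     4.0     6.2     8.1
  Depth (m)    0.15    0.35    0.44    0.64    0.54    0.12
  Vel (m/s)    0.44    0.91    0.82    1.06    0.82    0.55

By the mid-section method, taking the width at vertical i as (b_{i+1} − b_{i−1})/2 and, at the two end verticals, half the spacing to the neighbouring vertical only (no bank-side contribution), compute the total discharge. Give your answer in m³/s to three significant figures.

3.26 m³/s

w_1 = (0.7 − 0.0)/2 = 0.35 m; q_1 = 0.44 × 0.15 × 0.35 = 0.02310 m³/s
w_2 = (2.4 − 0.0)/2 = 1.2 m; q_2 = 0.91 × 0.35 × 1.2 = 0.3822 m³/s
w_3 = (4.0 − 0.7)/2 = 1.65 m; q_3 = 0.82 × 0.44 × 1.65 = 0.5953 m³/s
w_4 = (6.2 − 2.4)/2 = 1.9 m; q_4 = 1.06 × 0.64 × 1.9 = 1.289 m³/s
w_5 = (8.1 − 4.0)/2 = 2.05 m; q_5 = 0.82 × 0.54 × 2.05 = 0.9077 m³/s
w_6 = (8.1 − 6.2)/2 = 0.95 m; q_6 = 0.55 × 0.12 × 0.95 = 0.06270 m³/s
Q = Σ qᵢ = 3.260 m³/s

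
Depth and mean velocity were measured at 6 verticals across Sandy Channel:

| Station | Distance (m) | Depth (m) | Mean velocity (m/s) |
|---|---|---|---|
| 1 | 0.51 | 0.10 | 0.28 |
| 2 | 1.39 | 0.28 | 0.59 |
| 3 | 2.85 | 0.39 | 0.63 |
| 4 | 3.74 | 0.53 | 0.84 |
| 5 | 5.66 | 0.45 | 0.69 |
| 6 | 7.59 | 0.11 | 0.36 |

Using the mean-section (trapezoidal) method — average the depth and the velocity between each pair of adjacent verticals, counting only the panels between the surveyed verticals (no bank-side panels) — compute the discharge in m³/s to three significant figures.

1.68 m³/s

Panel 1-2: Δb = 0.88 m, d̄ = (0.10+0.28)/2 = 0.19, v̄ = (0.28+0.59)/2 = 0.435 → q = 0.88×0.19×0.435 = 0.07273 m³/s
Panel 2-3: Δb = 1.46 m, d̄ = (0.28+0.39)/2 = 0.335, v̄ = (0.59+0.63)/2 = 0.61 → q = 1.46×0.335×0.61 = 0.2984 m³/s
Panel 3-4: Δb = 0.89 m, d̄ = (0.39+0.53)/2 = 0.46, v̄ = (0.63+0.84)/2 = 0.735 → q = 0.89×0.46×0.735 = 0.3009 m³/s
Panel 4-5: Δb = 1.92 m, d̄ = (0.53+0.45)/2 = 0.49, v̄ = (0.84+0.69)/2 = 0.765 → q = 1.92×0.49×0.765 = 0.7197 m³/s
Panel 5-6: Δb = 1.93 m, d̄ = (0.45+0.11)/2 = 0.28, v̄ = (0.69+0.36)/2 = 0.525 → q = 1.93×0.28×0.525 = 0.2837 m³/s
Q = Σ q = 1.675 m³/s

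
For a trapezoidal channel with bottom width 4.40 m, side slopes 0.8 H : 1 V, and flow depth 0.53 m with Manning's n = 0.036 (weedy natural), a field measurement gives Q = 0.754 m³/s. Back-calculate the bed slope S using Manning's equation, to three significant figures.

0.000333

A = (b + z·y)·y = (4.40 + 0.8×0.53)×0.53 = 2.557 m²
P = b + 2y√(1+z²) = 4.40 + 2×0.53×√(1+0.8²) = 5.757 m
R = A/P = 2.557/5.757 = 0.4441 m
S = (Q·n / (1·A·R^(2/3)))² = (0.754×0.036 / (1×2.557×0.5821))² = 0.0003327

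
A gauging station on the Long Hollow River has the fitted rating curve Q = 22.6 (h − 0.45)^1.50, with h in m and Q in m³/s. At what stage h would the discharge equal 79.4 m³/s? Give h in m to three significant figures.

h − h₀ = (Q/C)^(1/b) = (79.4/22.6)^(1/1.50) = 2.311 m
h = 0.45 + 2.311 = 2.761 m

2.76 m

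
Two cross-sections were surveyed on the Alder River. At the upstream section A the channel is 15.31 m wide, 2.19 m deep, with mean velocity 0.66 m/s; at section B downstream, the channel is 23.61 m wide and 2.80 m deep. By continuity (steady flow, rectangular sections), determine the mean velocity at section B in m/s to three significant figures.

0.335 m/s

Q = A₁V₁ = (15.31×2.19) × 0.66 = 22.13 m³/s
A₂ = 23.61 × 2.80 = 66.11 m²
V₂ = Q/A₂ = 22.13/66.11 = 0.3347 m/s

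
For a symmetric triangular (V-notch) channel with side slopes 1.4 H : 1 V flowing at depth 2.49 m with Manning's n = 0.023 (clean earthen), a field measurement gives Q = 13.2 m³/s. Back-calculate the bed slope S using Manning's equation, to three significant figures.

A = z·y² = 1.4×2.49² = 8.680 m²
P = 2y√(1+z²) = 2×2.49×√(1+1.4²) = 8.568 m
R = A/P = 8.680/8.568 = 1.013 m
S = (Q·n / (1·A·R^(2/3)))² = (13.2×0.023 / (1×8.680×1.009))² = 0.001202

0.00120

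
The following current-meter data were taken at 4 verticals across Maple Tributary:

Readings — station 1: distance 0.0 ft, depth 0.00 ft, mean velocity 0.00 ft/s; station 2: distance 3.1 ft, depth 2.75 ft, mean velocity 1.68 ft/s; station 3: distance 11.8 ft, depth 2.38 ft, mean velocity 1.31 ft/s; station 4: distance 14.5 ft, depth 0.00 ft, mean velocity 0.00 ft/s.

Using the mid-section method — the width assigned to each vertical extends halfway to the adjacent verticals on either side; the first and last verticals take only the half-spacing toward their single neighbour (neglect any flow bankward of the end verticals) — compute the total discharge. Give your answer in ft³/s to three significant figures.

45.0 ft³/s

w_2 = (11.8 − 0.0)/2 = 5.9 ft; q_2 = 1.68 × 2.75 × 5.9 = 27.26 ft³/s
w_3 = (14.5 − 3.1)/2 = 5.7 ft; q_3 = 1.31 × 2.38 × 5.7 = 17.77 ft³/s
Stations 1, 4 contribute zero (depth or velocity is 0).
Q = Σ qᵢ = 45.03 ft³/s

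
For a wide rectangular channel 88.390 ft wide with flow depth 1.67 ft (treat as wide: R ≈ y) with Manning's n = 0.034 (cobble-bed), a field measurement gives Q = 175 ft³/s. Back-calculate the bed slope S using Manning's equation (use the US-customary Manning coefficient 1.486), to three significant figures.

A = b·y = 88.390 × 1.67 = 147.6 ft²
Wide channel: R ≈ y = 1.67 ft
S = (Q·n / (1.486·A·R^(2/3)))² = (175×0.034 / (1.486×147.6×1.408))² = 0.0003714

0.000371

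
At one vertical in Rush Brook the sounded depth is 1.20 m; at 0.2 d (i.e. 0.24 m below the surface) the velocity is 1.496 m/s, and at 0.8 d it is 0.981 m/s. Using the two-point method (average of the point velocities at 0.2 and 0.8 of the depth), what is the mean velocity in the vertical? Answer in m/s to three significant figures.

1.24 m/s

v̄ = (1.496 + 0.981) / 2 = 1.239 m/s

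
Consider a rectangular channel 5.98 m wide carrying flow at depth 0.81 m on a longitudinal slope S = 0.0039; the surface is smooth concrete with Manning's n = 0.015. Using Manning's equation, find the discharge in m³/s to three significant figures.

14.9 m³/s

A = b·y = 5.98 × 0.81 = 4.844 m²
P = b + 2y = 5.98 + 2×0.81 = 7.600 m
R = A/P = 4.844/7.600 = 0.6373 m
Q = (1/n)·A·R^(2/3)·S^(1/2) = (1/0.015) × 4.844 × 0.6373^(2/3) × 0.0039^(1/2) = 14.94 m³/s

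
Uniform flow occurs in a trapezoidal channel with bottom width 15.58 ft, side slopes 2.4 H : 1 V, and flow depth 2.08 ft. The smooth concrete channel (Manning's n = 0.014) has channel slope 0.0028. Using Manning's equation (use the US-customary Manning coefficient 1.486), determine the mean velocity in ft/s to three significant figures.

7.75 ft/s

A = (b + z·y)·y = (15.58 + 2.4×2.08)×2.08 = 42.79 ft²
P = b + 2y√(1+z²) = 15.58 + 2×2.08×√(1+2.4²) = 26.40 ft
R = A/P = 42.79/26.40 = 1.621 ft
Q = (1.486/n)·A·R^(2/3)·S^(1/2) = (1.486/0.014) × 42.79 × 1.621^(2/3) × 0.0028^(1/2) = 331.6 ft³/s
V = Q/A = 331.6/42.79 = 7.751 ft/s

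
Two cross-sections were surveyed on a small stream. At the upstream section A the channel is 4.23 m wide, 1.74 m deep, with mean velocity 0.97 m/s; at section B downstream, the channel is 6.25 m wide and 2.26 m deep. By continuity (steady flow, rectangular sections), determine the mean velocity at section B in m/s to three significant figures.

0.505 m/s

Q = A₁V₁ = (4.23×1.74) × 0.97 = 7.139 m³/s
A₂ = 6.25 × 2.26 = 14.13 m²
V₂ = Q/A₂ = 7.139/14.13 = 0.5054 m/s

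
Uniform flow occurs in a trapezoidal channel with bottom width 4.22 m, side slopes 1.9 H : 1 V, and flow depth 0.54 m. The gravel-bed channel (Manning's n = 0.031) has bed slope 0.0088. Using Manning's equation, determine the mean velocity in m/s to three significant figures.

A = (b + z·y)·y = (4.22 + 1.9×0.54)×0.54 = 2.833 m²
P = b + 2y√(1+z²) = 4.22 + 2×0.54×√(1+1.9²) = 6.539 m
R = A/P = 2.833/6.539 = 0.4332 m
Q = (1/n)·A·R^(2/3)·S^(1/2) = (1/0.031) × 2.833 × 0.4332^(2/3) × 0.0088^(1/2) = 4.908 m³/s
V = Q/A = 4.908/2.833 = 1.733 m/s

1.73 m/s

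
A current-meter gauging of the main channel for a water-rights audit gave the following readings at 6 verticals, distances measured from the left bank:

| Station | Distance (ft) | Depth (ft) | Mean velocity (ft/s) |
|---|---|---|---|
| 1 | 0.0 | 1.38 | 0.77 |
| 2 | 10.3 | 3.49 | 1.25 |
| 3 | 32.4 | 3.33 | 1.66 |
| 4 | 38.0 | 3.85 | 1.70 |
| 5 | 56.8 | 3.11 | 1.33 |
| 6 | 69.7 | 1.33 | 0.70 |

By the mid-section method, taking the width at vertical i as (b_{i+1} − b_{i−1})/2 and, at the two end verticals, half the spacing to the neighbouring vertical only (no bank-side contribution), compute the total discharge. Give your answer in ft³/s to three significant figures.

304 ft³/s

w_1 = (10.3 − 0.0)/2 = 5.15 ft; q_1 = 0.77 × 1.38 × 5.15 = 5.472 ft³/s
w_2 = (32.4 − 0.0)/2 = 16.2 ft; q_2 = 1.25 × 3.49 × 16.2 = 70.67 ft³/s
w_3 = (38.0 − 10.3)/2 = 13.85 ft; q_3 = 1.66 × 3.33 × 13.85 = 76.56 ft³/s
w_4 = (56.8 − 32.4)/2 = 12.2 ft; q_4 = 1.70 × 3.85 × 12.2 = 79.85 ft³/s
w_5 = (69.7 − 38.0)/2 = 15.85 ft; q_5 = 1.33 × 3.11 × 15.85 = 65.56 ft³/s
w_6 = (69.7 − 56.8)/2 = 6.45 ft; q_6 = 0.70 × 1.33 × 6.45 = 6.005 ft³/s
Q = Σ qᵢ = 304.1 ft³/s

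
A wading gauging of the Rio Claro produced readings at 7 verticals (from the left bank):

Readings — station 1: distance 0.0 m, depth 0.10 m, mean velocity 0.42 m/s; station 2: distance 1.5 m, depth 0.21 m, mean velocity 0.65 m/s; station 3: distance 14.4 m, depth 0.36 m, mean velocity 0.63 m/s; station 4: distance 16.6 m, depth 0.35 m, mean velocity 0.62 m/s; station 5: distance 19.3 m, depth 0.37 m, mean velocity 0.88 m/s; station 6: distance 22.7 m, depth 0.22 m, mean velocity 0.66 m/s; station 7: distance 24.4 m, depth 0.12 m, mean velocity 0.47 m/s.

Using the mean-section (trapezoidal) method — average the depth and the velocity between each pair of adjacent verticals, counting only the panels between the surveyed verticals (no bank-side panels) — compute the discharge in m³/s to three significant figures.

4.63 m³/s

Panel 1-2: Δb = 1.5 m, d̄ = (0.10+0.21)/2 = 0.155, v̄ = (0.42+0.65)/2 = 0.535 → q = 1.5×0.155×0.535 = 0.1244 m³/s
Panel 2-3: Δb = 12.9 m, d̄ = (0.21+0.36)/2 = 0.285, v̄ = (0.65+0.63)/2 = 0.64 → q = 12.9×0.285×0.64 = 2.353 m³/s
Panel 3-4: Δb = 2.2 m, d̄ = (0.36+0.35)/2 = 0.355, v̄ = (0.63+0.62)/2 = 0.625 → q = 2.2×0.355×0.625 = 0.4881 m³/s
Panel 4-5: Δb = 2.7 m, d̄ = (0.35+0.37)/2 = 0.36, v̄ = (0.62+0.88)/2 = 0.75 → q = 2.7×0.36×0.75 = 0.7290 m³/s
Panel 5-6: Δb = 3.4 m, d̄ = (0.37+0.22)/2 = 0.295, v̄ = (0.88+0.66)/2 = 0.77 → q = 3.4×0.295×0.77 = 0.7723 m³/s
Panel 6-7: Δb = 1.7 m, d̄ = (0.22+0.12)/2 = 0.17, v̄ = (0.66+0.47)/2 = 0.565 → q = 1.7×0.17×0.565 = 0.1633 m³/s
Q = Σ q = 4.630 m³/s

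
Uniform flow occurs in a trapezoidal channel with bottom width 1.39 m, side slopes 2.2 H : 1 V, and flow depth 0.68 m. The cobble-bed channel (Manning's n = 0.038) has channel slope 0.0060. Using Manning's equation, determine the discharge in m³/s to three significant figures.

2.24 m³/s

A = (b + z·y)·y = (1.39 + 2.2×0.68)×0.68 = 1.962 m²
P = b + 2y√(1+z²) = 1.39 + 2×0.68×√(1+2.2²) = 4.677 m
R = A/P = 1.962/4.677 = 0.4196 m
Q = (1/n)·A·R^(2/3)·S^(1/2) = (1/0.038) × 1.962 × 0.4196^(2/3) × 0.0060^(1/2) = 2.242 m³/s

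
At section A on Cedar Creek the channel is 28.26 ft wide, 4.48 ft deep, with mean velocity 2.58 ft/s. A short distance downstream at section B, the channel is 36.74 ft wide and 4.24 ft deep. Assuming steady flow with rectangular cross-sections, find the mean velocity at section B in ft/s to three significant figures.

2.10 ft/s

Q = A₁V₁ = (28.26×4.48) × 2.58 = 326.6 ft³/s
A₂ = 36.74 × 4.24 = 155.8 ft²
V₂ = Q/A₂ = 326.6/155.8 = 2.097 ft/s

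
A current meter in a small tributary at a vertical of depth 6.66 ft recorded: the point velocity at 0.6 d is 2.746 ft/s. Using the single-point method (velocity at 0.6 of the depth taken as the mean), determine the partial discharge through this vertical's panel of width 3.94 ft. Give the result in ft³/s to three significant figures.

v̄ = v₀.₆ = 2.746 ft/s
q = v̄ × d × w = 2.746 × 6.66 × 3.94 = 72.06 ft³/s

72.1 ft³/s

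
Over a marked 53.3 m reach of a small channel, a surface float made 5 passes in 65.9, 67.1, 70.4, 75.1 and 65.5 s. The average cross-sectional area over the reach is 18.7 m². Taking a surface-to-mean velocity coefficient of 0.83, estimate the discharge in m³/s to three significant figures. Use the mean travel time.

12.0 m³/s

t̄ = (65.9 + 67.1 + 70.4 + 75.1 + 65.5) / 5 = 68.8 s
v_surface = L / t̄ = 53.3 / 68.8 = 0.7747 m/s
v_mean = 0.83 × 0.7747 = 0.6430 m/s
Q = A × v_mean = 18.7 × 0.6430 = 12.02 m³/s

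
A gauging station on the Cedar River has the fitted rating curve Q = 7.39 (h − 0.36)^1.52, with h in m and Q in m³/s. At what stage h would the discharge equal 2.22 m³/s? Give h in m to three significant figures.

0.813 m

h − h₀ = (Q/C)^(1/b) = (2.22/7.39)^(1/1.52) = 0.4533 m
h = 0.36 + 0.4533 = 0.8133 m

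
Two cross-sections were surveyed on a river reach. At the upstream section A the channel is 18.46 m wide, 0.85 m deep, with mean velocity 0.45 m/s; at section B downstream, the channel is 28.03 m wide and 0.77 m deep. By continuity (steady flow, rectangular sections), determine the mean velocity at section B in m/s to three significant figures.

Q = A₁V₁ = (18.46×0.85) × 0.45 = 7.061 m³/s
A₂ = 28.03 × 0.77 = 21.58 m²
V₂ = Q/A₂ = 7.061/21.58 = 0.3272 m/s

0.327 m/s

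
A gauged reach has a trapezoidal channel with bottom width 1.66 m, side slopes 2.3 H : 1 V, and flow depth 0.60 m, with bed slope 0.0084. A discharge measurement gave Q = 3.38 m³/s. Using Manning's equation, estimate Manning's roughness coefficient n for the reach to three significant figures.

0.0264

A = (b + z·y)·y = (1.66 + 2.3×0.60)×0.60 = 1.824 m²
P = b + 2y√(1+z²) = 1.66 + 2×0.60×√(1+2.3²) = 4.670 m
R = A/P = 1.824/4.670 = 0.3906 m
n = (1/Q)·A·R^(2/3)·S^(1/2) = (1/3.38) × 1.824 × 0.5344 × 0.09165 = 0.02643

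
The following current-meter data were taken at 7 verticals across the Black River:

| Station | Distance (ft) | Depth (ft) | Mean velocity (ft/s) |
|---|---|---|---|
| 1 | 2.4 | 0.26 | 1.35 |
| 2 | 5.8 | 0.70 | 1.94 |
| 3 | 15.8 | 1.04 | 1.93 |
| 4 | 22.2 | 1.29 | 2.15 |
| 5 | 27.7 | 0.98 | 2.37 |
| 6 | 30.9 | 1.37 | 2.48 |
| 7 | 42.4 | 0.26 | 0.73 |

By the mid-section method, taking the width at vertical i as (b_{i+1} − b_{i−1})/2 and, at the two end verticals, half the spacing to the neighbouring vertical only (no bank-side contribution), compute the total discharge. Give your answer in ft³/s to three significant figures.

78.8 ft³/s

w_1 = (5.8 − 2.4)/2 = 1.7 ft; q_1 = 1.35 × 0.26 × 1.7 = 0.5967 ft³/s
w_2 = (15.8 − 2.4)/2 = 6.7 ft; q_2 = 1.94 × 0.70 × 6.7 = 9.099 ft³/s
w_3 = (22.2 − 5.8)/2 = 8.2 ft; q_3 = 1.93 × 1.04 × 8.2 = 16.46 ft³/s
w_4 = (27.7 − 15.8)/2 = 5.95 ft; q_4 = 2.15 × 1.29 × 5.95 = 16.50 ft³/s
w_5 = (30.9 − 22.2)/2 = 4.35 ft; q_5 = 2.37 × 0.98 × 4.35 = 10.10 ft³/s
w_6 = (42.4 − 27.7)/2 = 7.35 ft; q_6 = 2.48 × 1.37 × 7.35 = 24.97 ft³/s
w_7 = (42.4 − 30.9)/2 = 5.75 ft; q_7 = 0.73 × 0.26 × 5.75 = 1.091 ft³/s
Q = Σ qᵢ = 78.82 ft³/s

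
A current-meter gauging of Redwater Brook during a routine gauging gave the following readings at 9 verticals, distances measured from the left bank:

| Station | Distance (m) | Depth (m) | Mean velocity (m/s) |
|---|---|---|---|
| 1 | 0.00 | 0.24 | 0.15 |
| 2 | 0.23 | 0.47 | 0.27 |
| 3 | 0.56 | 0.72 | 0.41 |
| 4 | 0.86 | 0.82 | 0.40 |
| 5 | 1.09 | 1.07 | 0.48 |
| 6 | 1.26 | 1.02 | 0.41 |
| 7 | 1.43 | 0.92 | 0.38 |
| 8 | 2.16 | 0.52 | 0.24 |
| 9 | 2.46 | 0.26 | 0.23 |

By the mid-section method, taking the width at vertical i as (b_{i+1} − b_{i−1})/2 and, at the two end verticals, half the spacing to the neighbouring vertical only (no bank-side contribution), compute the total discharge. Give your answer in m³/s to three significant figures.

0.624 m³/s

w_1 = (0.23 − 0.00)/2 = 0.115 m; q_1 = 0.15 × 0.24 × 0.115 = 0.004140 m³/s
w_2 = (0.56 − 0.00)/2 = 0.28 m; q_2 = 0.27 × 0.47 × 0.28 = 0.03553 m³/s
w_3 = (0.86 − 0.23)/2 = 0.315 m; q_3 = 0.41 × 0.72 × 0.315 = 0.09299 m³/s
w_4 = (1.09 − 0.56)/2 = 0.265 m; q_4 = 0.40 × 0.82 × 0.265 = 0.08692 m³/s
w_5 = (1.26 − 0.86)/2 = 0.2 m; q_5 = 0.48 × 1.07 × 0.2 = 0.1027 m³/s
w_6 = (1.43 − 1.09)/2 = 0.17 m; q_6 = 0.41 × 1.02 × 0.17 = 0.07109 m³/s
w_7 = (2.16 − 1.26)/2 = 0.45 m; q_7 = 0.38 × 0.92 × 0.45 = 0.1573 m³/s
w_8 = (2.46 − 1.43)/2 = 0.515 m; q_8 = 0.24 × 0.52 × 0.515 = 0.06427 m³/s
w_9 = (2.46 − 2.16)/2 = 0.15 m; q_9 = 0.23 × 0.26 × 0.15 = 0.008970 m³/s
Q = Σ qᵢ = 0.6240 m³/s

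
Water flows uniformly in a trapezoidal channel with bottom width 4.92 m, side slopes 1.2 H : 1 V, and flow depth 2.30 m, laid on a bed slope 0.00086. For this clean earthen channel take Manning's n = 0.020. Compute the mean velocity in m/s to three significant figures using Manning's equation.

1.89 m/s

A = (b + z·y)·y = (4.92 + 1.2×2.30)×2.30 = 17.66 m²
P = b + 2y√(1+z²) = 4.92 + 2×2.30×√(1+1.2²) = 12.11 m
R = A/P = 17.66/12.11 = 1.459 m
Q = (1/n)·A·R^(2/3)·S^(1/2) = (1/0.020) × 17.66 × 1.459^(2/3) × 0.00086^(1/2) = 33.32 m³/s
V = Q/A = 33.32/17.66 = 1.886 m/s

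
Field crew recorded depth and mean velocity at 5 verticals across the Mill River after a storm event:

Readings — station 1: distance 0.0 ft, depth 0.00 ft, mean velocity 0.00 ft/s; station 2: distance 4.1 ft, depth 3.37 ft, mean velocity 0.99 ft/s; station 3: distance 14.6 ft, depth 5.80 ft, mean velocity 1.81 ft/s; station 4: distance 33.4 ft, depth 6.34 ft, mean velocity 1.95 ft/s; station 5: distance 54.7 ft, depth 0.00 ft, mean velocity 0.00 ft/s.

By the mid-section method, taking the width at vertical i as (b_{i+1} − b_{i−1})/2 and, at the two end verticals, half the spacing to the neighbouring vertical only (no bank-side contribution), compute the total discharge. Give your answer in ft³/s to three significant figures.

w_2 = (14.6 − 0.0)/2 = 7.3 ft; q_2 = 0.99 × 3.37 × 7.3 = 24.35 ft³/s
w_3 = (33.4 − 4.1)/2 = 14.65 ft; q_3 = 1.81 × 5.80 × 14.65 = 153.8 ft³/s
w_4 = (54.7 − 14.6)/2 = 20.05 ft; q_4 = 1.95 × 6.34 × 20.05 = 247.9 ft³/s
Stations 1, 5 contribute zero (depth or velocity is 0).
Q = Σ qᵢ = 426.0 ft³/s

426 ft³/s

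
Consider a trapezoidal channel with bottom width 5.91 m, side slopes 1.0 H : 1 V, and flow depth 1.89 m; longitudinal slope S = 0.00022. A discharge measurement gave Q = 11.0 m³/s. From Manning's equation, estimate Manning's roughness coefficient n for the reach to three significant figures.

A = (b + z·y)·y = (5.91 + 1.0×1.89)×1.89 = 14.74 m²
P = b + 2y√(1+z²) = 5.91 + 2×1.89×√(1+1.0²) = 11.26 m
R = A/P = 14.74/11.26 = 1.310 m
n = (1/Q)·A·R^(2/3)·S^(1/2) = (1/11.0) × 14.74 × 1.197 × 0.01483 = 0.02380

0.0238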